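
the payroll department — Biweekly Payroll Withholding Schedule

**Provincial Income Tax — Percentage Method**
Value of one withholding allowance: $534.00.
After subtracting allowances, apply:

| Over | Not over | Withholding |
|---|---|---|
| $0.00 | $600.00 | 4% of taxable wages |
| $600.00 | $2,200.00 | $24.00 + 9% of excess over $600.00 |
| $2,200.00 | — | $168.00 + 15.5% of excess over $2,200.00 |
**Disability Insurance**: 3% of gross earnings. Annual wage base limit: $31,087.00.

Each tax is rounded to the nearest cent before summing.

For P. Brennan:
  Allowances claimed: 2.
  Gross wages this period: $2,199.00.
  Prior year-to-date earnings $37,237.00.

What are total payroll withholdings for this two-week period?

Provincial Income Tax: taxable = $2,199.00 − 2×$534.00 = $1,131.00
  $24.00 + 9% × ($1,131.00 − $600.00) = $24.00 + 9% × $531.00 = $71.79
Disability Insurance: YTD $37,237.00 ≥ cap $31,087.00 → $0.00
Total: $71.79 + $0.00 = $71.79

$71.79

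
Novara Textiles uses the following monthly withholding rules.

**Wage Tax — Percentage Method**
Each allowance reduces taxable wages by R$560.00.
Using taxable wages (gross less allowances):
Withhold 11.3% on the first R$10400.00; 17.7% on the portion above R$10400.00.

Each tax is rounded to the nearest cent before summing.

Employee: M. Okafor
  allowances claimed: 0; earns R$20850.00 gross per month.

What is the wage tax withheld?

R$3024.85

Wage Tax: taxable = R$20850.00
  R$1175.20 + 17.7% × (R$20850.00 − R$10400.00) = R$1175.20 + 17.7% × R$10450.00 = R$3024.85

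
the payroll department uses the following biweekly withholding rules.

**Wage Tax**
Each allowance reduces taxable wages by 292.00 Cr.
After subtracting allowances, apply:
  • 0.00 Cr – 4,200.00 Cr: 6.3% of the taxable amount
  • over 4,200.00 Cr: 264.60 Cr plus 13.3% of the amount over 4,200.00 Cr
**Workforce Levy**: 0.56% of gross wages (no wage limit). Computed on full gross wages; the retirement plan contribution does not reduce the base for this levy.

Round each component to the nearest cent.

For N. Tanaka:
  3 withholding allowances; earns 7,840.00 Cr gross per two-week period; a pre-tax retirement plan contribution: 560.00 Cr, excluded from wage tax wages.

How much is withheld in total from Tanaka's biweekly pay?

601.63 Cr

Wage Tax: taxable = 7,840.00 Cr − 560.00 Cr − 3×292.00 Cr = 6,404.00 Cr
  264.60 Cr + 13.3% × (6,404.00 Cr − 4,200.00 Cr) = 264.60 Cr + 13.3% × 2,204.00 Cr = 557.73 Cr
Workforce Levy: 0.56% × 7,840.00 Cr = 43.90 Cr
Total: 557.73 Cr + 43.90 Cr = 601.63 Cr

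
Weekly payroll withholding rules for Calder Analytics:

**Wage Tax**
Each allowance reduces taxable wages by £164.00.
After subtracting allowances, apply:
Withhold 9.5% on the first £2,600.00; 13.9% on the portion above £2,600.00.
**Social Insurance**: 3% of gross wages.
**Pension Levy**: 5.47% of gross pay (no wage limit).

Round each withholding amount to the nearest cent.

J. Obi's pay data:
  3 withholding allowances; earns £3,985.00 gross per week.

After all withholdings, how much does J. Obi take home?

Wage Tax: taxable = £3,985.00 − 3×£164.00 = £3,493.00
  £247.00 + 13.9% × (£3,493.00 − £2,600.00) = £247.00 + 13.9% × £893.00 = £371.13
Social Insurance: 3% × £3,985.00 = £119.55
Pension Levy: 5.47% × £3,985.00 = £217.98
Total withheld: £371.13 + £119.55 + £217.98 = £708.66
Net pay: £3,985.00 − £708.66 = £3,276.34

£3,276.34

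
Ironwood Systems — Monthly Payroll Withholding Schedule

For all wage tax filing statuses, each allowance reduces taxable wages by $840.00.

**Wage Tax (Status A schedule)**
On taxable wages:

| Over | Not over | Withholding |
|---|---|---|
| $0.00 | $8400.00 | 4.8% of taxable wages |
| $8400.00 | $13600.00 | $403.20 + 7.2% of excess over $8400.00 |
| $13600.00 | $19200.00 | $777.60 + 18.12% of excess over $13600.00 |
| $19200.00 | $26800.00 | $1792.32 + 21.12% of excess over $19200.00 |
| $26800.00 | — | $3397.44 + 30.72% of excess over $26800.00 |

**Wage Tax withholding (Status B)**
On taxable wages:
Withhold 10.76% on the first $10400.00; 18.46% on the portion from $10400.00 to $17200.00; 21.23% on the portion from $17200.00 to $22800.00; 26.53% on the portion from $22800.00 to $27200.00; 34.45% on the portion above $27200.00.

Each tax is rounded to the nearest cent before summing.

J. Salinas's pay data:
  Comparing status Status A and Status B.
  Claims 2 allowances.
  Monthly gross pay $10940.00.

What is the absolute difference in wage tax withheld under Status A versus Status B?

Wage Tax (Status A): taxable = $10940.00 − 2×$840.00 = $9260.00
  $403.20 + 7.2% × ($9260.00 − $8400.00) = $403.20 + 7.2% × $860.00 = $465.12
Wage Tax (Status B): taxable = $10940.00 − 2×$840.00 = $9260.00
  10.76% × $9260.00 = $996.38
Difference: |$465.12 − $996.38| = $531.26 (higher under Status B)

$531.26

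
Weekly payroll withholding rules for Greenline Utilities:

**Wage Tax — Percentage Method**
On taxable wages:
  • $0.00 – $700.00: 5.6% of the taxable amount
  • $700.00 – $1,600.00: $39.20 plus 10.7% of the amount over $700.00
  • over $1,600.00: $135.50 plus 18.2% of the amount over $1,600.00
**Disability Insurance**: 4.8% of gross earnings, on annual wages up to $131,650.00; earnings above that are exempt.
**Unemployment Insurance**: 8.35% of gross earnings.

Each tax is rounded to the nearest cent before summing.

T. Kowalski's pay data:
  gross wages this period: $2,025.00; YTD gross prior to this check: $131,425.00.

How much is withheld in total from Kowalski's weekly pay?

Wage Tax: taxable = $2,025.00
  $135.50 + 18.2% × ($2,025.00 − $1,600.00) = $135.50 + 18.2% × $425.00 = $212.85
Disability Insurance: cap $131,650.00 − YTD $131,425.00 = $225.00 subject; 4.8% × $225.00 = $10.80
Unemployment Insurance: 8.35% × $2,025.00 = $169.09
Total: $212.85 + $10.80 + $169.09 = $392.74

$392.74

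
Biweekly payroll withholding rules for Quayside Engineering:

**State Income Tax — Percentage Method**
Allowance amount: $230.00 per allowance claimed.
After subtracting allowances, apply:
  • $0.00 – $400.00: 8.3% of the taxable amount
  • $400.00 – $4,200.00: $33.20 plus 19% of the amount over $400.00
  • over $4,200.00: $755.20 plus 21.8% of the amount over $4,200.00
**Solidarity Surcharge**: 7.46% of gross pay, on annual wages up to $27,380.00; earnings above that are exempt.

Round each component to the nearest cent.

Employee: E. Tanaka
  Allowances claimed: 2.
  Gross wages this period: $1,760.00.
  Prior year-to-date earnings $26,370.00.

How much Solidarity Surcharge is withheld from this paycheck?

$75.35

Solidarity Surcharge: cap $27,380.00 − YTD $26,370.00 = $1,010.00 subject; 7.46% × $1,010.00 = $75.35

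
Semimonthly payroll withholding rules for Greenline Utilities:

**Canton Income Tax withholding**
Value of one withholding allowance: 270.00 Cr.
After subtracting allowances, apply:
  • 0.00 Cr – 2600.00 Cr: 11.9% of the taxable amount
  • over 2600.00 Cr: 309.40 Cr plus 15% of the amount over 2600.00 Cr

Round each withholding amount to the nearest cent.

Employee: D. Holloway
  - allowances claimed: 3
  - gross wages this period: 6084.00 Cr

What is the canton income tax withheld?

Canton Income Tax: taxable = 6084.00 Cr − 3×270.00 Cr = 5274.00 Cr
  309.40 Cr + 15% × (5274.00 Cr − 2600.00 Cr) = 309.40 Cr + 15% × 2674.00 Cr = 710.50 Cr

710.50 Cr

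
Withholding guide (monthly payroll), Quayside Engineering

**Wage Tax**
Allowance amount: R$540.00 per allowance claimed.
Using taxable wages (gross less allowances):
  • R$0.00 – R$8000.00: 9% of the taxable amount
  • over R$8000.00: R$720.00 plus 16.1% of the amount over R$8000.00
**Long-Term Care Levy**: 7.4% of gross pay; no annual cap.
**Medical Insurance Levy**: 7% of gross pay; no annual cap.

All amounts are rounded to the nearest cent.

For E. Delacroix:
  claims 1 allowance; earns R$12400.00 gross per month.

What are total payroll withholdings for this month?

Wage Tax: taxable = R$12400.00 − 1×R$540.00 = R$11860.00
  R$720.00 + 16.1% × (R$11860.00 − R$8000.00) = R$720.00 + 16.1% × R$3860.00 = R$1341.46
Long-Term Care Levy: 7.4% × R$12400.00 = R$917.60
Medical Insurance Levy: 7% × R$12400.00 = R$868.00
Total: R$1341.46 + R$917.60 + R$868.00 = R$3127.06

R$3127.06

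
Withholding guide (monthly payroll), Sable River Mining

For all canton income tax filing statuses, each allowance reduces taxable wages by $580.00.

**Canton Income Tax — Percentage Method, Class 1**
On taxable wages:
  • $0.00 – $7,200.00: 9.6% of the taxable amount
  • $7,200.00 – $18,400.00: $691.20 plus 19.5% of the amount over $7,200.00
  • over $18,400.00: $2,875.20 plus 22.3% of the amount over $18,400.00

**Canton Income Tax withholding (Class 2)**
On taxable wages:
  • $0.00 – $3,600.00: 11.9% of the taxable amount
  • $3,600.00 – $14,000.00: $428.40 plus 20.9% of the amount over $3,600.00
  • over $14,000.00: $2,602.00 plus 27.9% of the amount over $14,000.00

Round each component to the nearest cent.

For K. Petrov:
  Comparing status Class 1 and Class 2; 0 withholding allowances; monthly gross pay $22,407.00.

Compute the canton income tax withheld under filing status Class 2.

Canton Income Tax (Class 2): taxable = $22,407.00
  $2,602.00 + 27.9% × ($22,407.00 − $14,000.00) = $2,602.00 + 27.9% × $8,407.00 = $4,947.55

$4,947.55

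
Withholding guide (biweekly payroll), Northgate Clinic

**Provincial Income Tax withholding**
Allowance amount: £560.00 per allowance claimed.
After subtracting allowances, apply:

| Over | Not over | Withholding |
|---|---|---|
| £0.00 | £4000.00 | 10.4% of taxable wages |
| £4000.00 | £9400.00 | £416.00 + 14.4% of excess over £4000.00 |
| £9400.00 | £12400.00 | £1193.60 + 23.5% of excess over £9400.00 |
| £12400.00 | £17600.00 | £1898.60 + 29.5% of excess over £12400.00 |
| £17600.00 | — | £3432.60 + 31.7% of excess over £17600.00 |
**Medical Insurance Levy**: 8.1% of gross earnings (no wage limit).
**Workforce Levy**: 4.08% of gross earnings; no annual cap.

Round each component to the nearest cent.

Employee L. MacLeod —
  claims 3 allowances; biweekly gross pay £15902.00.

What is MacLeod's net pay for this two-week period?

£11529.05

Provincial Income Tax: taxable = £15902.00 − 3×£560.00 = £14222.00
  £1898.60 + 29.5% × (£14222.00 − £12400.00) = £1898.60 + 29.5% × £1822.00 = £2436.09
Medical Insurance Levy: 8.1% × £15902.00 = £1288.06
Workforce Levy: 4.08% × £15902.00 = £648.80
Total withheld: £2436.09 + £1288.06 + £648.80 = £4372.95
Net pay: £15902.00 − £4372.95 = £11529.05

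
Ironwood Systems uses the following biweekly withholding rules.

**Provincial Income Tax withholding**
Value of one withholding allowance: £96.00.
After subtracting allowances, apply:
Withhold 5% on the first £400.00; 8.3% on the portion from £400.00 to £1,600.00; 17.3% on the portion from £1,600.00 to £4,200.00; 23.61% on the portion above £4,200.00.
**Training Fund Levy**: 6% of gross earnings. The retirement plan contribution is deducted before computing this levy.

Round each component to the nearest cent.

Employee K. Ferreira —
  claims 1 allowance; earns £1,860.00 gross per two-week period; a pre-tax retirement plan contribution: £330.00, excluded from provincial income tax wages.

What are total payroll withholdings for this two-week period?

£197.62

Provincial Income Tax: taxable = £1,860.00 − £330.00 − 1×£96.00 = £1,434.00
  £20.00 + 8.3% × (£1,434.00 − £400.00) = £20.00 + 8.3% × £1,034.00 = £105.82
Training Fund Levy: 6% × £1,530.00 = £91.80
Total: £105.82 + £91.80 = £197.62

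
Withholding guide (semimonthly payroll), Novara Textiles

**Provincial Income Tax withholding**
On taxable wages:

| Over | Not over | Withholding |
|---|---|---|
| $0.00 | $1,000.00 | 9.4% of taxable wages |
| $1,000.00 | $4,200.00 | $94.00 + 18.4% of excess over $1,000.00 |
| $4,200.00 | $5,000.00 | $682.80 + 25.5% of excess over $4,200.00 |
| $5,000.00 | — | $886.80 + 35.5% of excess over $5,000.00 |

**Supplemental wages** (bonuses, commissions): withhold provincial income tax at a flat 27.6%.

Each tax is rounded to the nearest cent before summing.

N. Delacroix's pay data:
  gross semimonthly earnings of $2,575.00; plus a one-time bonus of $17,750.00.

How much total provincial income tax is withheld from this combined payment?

Provincial Income Tax: taxable = $2,575.00
  $94.00 + 18.4% × ($2,575.00 − $1,000.00) = $94.00 + 18.4% × $1,575.00 = $383.80
Supplemental (27.6% flat on bonus): 27.6% × $17,750.00 = $4,899.00
Total provincial income tax: $383.80 + $4,899.00 = $5,282.80

$5,282.80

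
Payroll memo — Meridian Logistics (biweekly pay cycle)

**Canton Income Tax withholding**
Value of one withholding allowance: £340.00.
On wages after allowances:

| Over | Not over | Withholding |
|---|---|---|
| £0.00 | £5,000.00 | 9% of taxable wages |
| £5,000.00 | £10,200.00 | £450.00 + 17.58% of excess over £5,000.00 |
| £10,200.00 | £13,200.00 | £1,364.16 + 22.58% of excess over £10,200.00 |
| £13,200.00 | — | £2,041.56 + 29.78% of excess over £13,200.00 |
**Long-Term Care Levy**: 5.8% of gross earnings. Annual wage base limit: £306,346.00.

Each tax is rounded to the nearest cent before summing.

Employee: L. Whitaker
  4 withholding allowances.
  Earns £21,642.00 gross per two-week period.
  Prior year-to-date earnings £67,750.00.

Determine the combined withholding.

£5,405.82

Canton Income Tax: taxable = £21,642.00 − 4×£340.00 = £20,282.00
  £2,041.56 + 29.78% × (£20,282.00 − £13,200.00) = £2,041.56 + 29.78% × £7,082.00 = £4,150.58
Long-Term Care Levy: 5.8% × £21,642.00 = £1,255.24
Total: £4,150.58 + £1,255.24 = £5,405.82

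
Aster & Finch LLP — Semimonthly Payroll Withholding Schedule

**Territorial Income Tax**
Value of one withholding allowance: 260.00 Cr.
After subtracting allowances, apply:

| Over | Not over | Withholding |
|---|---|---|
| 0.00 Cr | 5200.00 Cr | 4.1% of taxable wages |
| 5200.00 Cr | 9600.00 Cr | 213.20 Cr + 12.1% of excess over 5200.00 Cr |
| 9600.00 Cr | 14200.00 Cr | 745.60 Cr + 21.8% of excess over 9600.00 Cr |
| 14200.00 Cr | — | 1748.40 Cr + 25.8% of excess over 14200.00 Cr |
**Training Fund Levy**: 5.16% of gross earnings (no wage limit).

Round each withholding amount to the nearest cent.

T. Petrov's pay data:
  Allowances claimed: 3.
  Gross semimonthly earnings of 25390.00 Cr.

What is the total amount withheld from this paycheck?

Territorial Income Tax: taxable = 25390.00 Cr − 3×260.00 Cr = 24610.00 Cr
  1748.40 Cr + 25.8% × (24610.00 Cr − 14200.00 Cr) = 1748.40 Cr + 25.8% × 10410.00 Cr = 4434.18 Cr
Training Fund Levy: 5.16% × 25390.00 Cr = 1310.12 Cr
Total: 4434.18 Cr + 1310.12 Cr = 5744.30 Cr

5744.30 Cr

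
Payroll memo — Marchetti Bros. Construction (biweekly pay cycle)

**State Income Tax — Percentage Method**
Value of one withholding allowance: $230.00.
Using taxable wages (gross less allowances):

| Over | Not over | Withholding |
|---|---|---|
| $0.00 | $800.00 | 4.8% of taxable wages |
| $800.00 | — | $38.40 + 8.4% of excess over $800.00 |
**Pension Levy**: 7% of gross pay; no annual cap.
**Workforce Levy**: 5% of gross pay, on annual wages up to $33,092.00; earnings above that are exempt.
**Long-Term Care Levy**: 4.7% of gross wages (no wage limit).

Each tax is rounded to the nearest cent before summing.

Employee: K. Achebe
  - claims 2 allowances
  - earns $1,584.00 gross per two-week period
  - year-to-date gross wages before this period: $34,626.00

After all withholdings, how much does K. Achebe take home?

State Income Tax: taxable = $1,584.00 − 2×$230.00 = $1,124.00
  $38.40 + 8.4% × ($1,124.00 − $800.00) = $38.40 + 8.4% × $324.00 = $65.62
Pension Levy: 7% × $1,584.00 = $110.88
Workforce Levy: YTD $34,626.00 ≥ cap $33,092.00 → $0.00
Long-Term Care Levy: 4.7% × $1,584.00 = $74.45
Total withheld: $65.62 + $110.88 + $0.00 + $74.45 = $250.95
Net pay: $1,584.00 − $250.95 = $1,333.05

$1,333.05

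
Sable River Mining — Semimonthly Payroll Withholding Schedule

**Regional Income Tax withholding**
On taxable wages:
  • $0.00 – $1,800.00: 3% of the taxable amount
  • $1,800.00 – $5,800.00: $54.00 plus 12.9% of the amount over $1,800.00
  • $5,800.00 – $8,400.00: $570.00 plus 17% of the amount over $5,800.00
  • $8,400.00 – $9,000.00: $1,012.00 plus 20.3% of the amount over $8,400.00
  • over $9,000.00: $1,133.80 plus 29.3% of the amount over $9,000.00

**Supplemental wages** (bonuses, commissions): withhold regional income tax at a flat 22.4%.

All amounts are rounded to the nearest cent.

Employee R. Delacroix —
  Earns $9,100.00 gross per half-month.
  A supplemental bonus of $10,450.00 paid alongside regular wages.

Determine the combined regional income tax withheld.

Regional Income Tax: taxable = $9,100.00
  $1,133.80 + 29.3% × ($9,100.00 − $9,000.00) = $1,133.80 + 29.3% × $100.00 = $1,163.10
Supplemental (22.4% flat on bonus): 22.4% × $10,450.00 = $2,340.80
Total regional income tax: $1,163.10 + $2,340.80 = $3,503.90

$3,503.90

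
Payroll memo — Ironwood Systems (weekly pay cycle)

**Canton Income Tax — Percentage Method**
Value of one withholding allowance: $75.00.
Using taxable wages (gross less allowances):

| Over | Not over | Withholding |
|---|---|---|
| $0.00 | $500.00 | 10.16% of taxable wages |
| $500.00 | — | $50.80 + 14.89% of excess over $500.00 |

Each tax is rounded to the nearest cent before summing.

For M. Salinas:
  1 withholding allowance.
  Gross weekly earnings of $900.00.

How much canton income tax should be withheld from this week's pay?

Canton Income Tax: taxable = $900.00 − 1×$75.00 = $825.00
  $50.80 + 14.89% × ($825.00 − $500.00) = $50.80 + 14.89% × $325.00 = $99.19

$99.19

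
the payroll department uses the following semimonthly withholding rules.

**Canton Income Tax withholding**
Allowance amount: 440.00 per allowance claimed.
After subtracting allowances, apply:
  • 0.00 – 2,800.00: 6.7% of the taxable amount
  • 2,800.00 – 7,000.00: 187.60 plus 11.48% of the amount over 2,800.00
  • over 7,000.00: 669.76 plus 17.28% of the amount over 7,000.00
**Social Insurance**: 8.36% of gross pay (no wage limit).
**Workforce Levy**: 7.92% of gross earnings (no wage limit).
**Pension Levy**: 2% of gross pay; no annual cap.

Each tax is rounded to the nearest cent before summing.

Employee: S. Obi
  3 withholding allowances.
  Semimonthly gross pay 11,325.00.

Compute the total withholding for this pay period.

Canton Income Tax: taxable = 11,325.00 − 3×440.00 = 10,005.00
  669.76 + 17.28% × (10,005.00 − 7,000.00) = 669.76 + 17.28% × 3,005.00 = 1,189.02
Social Insurance: 8.36% × 11,325.00 = 946.77
Workforce Levy: 7.92% × 11,325.00 = 896.94
Pension Levy: 2% × 11,325.00 = 226.50
Total: 1,189.02 + 946.77 + 896.94 + 226.50 = 3,259.23

3,259.23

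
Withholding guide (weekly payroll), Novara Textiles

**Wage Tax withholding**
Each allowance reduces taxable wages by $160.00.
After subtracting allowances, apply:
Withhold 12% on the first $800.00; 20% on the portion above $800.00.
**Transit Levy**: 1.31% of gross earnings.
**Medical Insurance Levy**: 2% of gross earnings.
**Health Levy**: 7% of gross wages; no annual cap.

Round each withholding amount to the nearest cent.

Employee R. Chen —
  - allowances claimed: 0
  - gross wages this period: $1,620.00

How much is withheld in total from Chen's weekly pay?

Wage Tax: taxable = $1,620.00
  $96.00 + 20% × ($1,620.00 − $800.00) = $96.00 + 20% × $820.00 = $260.00
Transit Levy: 1.31% × $1,620.00 = $21.22
Medical Insurance Levy: 2% × $1,620.00 = $32.40
Health Levy: 7% × $1,620.00 = $113.40
Total: $260.00 + $21.22 + $32.40 + $113.40 = $427.02

$427.02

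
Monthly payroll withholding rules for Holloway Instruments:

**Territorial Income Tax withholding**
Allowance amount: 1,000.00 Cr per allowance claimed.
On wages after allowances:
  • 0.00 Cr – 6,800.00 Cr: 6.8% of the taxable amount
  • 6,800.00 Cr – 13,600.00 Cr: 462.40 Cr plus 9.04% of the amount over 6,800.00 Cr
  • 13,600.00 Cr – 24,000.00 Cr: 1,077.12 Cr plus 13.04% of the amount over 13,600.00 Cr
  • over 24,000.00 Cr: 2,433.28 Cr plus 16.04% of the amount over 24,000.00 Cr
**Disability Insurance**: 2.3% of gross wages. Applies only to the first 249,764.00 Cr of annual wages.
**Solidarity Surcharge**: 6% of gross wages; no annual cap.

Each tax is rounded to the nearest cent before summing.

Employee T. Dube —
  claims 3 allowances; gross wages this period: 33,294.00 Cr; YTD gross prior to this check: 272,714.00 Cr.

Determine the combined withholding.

5,440.48 Cr

Territorial Income Tax: taxable = 33,294.00 Cr − 3×1,000.00 Cr = 30,294.00 Cr
  2,433.28 Cr + 16.04% × (30,294.00 Cr − 24,000.00 Cr) = 2,433.28 Cr + 16.04% × 6,294.00 Cr = 3,442.84 Cr
Disability Insurance: YTD 272,714.00 Cr ≥ cap 249,764.00 Cr → 0.00 Cr
Solidarity Surcharge: 6% × 33,294.00 Cr = 1,997.64 Cr
Total: 3,442.84 Cr + 0.00 Cr + 1,997.64 Cr = 5,440.48 Cr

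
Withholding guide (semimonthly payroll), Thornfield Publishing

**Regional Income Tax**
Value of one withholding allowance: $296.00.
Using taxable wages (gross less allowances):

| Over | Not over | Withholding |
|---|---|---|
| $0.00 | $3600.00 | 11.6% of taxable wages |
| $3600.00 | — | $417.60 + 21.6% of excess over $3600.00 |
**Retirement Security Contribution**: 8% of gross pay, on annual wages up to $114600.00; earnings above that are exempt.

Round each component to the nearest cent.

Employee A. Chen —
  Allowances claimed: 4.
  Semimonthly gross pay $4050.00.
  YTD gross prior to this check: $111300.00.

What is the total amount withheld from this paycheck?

$596.46

Regional Income Tax: taxable = $4050.00 − 4×$296.00 = $2866.00
  11.6% × $2866.00 = $332.46
Retirement Security Contribution: cap $114600.00 − YTD $111300.00 = $3300.00 subject; 8% × $3300.00 = $264.00
Total: $332.46 + $264.00 = $596.46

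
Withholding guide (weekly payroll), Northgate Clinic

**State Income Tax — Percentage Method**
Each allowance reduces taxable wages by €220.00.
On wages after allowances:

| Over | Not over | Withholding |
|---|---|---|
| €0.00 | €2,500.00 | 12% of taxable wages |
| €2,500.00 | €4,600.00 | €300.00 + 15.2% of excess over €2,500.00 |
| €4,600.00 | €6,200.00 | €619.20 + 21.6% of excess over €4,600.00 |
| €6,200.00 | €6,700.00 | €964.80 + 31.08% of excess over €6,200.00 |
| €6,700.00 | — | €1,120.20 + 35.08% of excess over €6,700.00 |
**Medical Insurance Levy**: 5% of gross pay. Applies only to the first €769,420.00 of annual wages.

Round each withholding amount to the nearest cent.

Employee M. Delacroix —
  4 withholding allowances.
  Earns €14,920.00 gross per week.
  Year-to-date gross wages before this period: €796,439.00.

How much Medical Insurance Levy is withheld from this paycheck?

Medical Insurance Levy: YTD €796,439.00 ≥ cap €769,420.00 → €0.00

€0.00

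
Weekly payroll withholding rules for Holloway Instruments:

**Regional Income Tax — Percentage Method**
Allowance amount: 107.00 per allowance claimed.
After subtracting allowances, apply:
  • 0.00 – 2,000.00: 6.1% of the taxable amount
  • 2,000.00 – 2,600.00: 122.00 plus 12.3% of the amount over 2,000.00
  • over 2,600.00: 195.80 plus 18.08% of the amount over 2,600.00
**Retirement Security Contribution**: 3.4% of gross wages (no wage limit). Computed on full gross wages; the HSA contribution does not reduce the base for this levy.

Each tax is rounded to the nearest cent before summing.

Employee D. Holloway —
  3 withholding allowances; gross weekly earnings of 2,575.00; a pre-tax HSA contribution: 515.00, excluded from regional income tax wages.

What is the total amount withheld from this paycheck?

Regional Income Tax: taxable = 2,575.00 − 515.00 − 3×107.00 = 1,739.00
  6.1% × 1,739.00 = 106.08
Retirement Security Contribution: 3.4% × 2,575.00 = 87.55
Total: 106.08 + 87.55 = 193.63

193.63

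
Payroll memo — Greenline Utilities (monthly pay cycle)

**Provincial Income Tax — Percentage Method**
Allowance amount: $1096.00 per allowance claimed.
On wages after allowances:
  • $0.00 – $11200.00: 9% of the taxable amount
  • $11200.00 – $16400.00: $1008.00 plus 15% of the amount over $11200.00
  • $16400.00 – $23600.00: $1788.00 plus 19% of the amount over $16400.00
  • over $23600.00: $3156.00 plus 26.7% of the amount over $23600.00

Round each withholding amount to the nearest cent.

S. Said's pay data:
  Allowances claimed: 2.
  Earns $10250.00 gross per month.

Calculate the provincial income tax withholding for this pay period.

$725.22

Provincial Income Tax: taxable = $10250.00 − 2×$1096.00 = $8058.00
  9% × $8058.00 = $725.22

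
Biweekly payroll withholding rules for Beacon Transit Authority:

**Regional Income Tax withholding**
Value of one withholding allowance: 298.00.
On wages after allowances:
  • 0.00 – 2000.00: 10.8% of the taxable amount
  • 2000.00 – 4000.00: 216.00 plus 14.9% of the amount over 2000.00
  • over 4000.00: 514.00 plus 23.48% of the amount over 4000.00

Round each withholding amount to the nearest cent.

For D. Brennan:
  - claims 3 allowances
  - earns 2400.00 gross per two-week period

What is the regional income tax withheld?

162.65

Regional Income Tax: taxable = 2400.00 − 3×298.00 = 1506.00
  10.8% × 1506.00 = 162.65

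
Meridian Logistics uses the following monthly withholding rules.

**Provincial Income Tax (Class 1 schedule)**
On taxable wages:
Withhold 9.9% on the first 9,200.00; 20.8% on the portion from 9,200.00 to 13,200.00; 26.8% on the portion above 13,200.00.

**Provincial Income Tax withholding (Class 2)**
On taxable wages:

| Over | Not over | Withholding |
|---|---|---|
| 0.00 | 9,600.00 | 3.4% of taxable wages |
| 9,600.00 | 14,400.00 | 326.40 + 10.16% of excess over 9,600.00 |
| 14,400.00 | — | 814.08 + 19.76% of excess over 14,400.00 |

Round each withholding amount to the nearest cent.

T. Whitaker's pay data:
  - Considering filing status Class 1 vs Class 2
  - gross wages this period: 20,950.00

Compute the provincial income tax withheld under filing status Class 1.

Provincial Income Tax (Class 1): taxable = 20,950.00
  1,742.80 + 26.8% × (20,950.00 − 13,200.00) = 1,742.80 + 26.8% × 7,750.00 = 3,819.80

3,819.80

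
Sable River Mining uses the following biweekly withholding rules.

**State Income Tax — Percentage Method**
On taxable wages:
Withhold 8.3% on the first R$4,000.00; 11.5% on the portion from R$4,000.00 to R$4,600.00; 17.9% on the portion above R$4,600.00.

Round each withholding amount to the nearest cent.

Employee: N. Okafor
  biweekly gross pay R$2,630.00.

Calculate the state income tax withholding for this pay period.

R$218.29

State Income Tax: taxable = R$2,630.00
  8.3% × R$2,630.00 = R$218.29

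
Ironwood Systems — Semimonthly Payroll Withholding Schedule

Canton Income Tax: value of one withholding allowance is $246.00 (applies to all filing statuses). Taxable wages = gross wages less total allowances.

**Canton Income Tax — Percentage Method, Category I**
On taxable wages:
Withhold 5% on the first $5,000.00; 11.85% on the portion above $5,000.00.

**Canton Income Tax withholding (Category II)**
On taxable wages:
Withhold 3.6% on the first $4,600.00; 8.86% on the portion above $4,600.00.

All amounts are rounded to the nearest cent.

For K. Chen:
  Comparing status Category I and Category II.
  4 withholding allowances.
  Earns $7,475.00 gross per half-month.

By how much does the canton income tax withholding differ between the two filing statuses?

Canton Income Tax (Category I): taxable = $7,475.00 − 4×$246.00 = $6,491.00
  $250.00 + 11.85% × ($6,491.00 − $5,000.00) = $250.00 + 11.85% × $1,491.00 = $426.68
Canton Income Tax (Category II): taxable = $7,475.00 − 4×$246.00 = $6,491.00
  $165.60 + 8.86% × ($6,491.00 − $4,600.00) = $165.60 + 8.86% × $1,891.00 = $333.14
Difference: |$426.68 − $333.14| = $93.54 (higher under Category I)

$93.54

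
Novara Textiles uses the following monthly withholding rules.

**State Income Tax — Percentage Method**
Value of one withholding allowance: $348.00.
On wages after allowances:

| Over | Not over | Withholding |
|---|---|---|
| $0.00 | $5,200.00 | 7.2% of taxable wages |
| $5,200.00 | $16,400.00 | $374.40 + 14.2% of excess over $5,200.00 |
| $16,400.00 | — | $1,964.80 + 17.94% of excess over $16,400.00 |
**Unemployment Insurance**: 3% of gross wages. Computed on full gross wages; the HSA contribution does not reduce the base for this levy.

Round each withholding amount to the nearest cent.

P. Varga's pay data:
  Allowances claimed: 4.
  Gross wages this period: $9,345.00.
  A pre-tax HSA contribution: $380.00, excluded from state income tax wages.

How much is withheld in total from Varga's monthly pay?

State Income Tax: taxable = $9,345.00 − $380.00 − 4×$348.00 = $7,573.00
  $374.40 + 14.2% × ($7,573.00 − $5,200.00) = $374.40 + 14.2% × $2,373.00 = $711.37
Unemployment Insurance: 3% × $9,345.00 = $280.35
Total: $711.37 + $280.35 = $991.72

$991.72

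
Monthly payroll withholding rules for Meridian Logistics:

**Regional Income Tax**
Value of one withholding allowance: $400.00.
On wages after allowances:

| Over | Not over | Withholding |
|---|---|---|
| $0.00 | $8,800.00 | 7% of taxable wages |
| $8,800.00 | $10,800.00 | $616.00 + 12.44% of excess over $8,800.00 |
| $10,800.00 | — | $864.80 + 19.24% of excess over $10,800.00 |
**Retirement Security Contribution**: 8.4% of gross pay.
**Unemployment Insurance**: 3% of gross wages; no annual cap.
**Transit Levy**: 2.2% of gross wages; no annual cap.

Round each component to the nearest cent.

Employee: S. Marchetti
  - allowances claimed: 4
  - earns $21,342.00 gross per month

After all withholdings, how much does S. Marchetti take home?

Regional Income Tax: taxable = $21,342.00 − 4×$400.00 = $19,742.00
  $864.80 + 19.24% × ($19,742.00 − $10,800.00) = $864.80 + 19.24% × $8,942.00 = $2,585.24
Retirement Security Contribution: 8.4% × $21,342.00 = $1,792.73
Unemployment Insurance: 3% × $21,342.00 = $640.26
Transit Levy: 2.2% × $21,342.00 = $469.52
Total withheld: $2,585.24 + $1,792.73 + $640.26 + $469.52 = $5,487.75
Net pay: $21,342.00 − $5,487.75 = $15,854.25

$15,854.25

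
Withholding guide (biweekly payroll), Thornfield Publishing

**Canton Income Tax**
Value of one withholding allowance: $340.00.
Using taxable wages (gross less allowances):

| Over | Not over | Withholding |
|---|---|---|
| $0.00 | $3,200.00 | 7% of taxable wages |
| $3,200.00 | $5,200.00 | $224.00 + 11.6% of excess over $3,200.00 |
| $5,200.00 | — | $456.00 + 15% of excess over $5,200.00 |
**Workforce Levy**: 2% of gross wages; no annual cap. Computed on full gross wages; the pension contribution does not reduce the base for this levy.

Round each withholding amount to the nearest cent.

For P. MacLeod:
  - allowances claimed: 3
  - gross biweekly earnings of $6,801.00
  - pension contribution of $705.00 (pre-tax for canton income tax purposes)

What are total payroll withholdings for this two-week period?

Canton Income Tax: taxable = $6,801.00 − $705.00 − 3×$340.00 = $5,076.00
  $224.00 + 11.6% × ($5,076.00 − $3,200.00) = $224.00 + 11.6% × $1,876.00 = $441.62
Workforce Levy: 2% × $6,801.00 = $136.02
Total: $441.62 + $136.02 = $577.64

$577.64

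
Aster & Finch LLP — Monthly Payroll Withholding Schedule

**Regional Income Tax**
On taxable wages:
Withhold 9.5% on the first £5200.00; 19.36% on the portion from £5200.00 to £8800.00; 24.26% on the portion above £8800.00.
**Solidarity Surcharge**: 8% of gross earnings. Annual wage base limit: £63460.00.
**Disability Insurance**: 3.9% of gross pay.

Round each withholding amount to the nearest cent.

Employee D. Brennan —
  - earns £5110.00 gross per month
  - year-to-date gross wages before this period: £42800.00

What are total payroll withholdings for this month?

Regional Income Tax: taxable = £5110.00
  9.5% × £5110.00 = £485.45
Solidarity Surcharge: 8% × £5110.00 = £408.80
Disability Insurance: 3.9% × £5110.00 = £199.29
Total: £485.45 + £408.80 + £199.29 = £1093.54

£1093.54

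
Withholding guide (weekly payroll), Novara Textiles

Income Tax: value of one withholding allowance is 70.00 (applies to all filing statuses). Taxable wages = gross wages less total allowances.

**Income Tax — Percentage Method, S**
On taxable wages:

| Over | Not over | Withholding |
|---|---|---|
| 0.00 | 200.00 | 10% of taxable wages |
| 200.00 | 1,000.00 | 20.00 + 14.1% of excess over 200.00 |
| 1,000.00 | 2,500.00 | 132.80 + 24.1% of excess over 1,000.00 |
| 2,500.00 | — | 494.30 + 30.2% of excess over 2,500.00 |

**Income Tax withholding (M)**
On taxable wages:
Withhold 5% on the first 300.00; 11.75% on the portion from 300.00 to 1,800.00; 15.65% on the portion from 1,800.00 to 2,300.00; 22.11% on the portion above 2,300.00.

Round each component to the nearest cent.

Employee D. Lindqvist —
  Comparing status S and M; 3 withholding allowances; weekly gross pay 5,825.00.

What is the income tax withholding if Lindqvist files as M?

1,002.45

Income Tax (M): taxable = 5,825.00 − 3×70.00 = 5,615.00
  269.50 + 22.11% × (5,615.00 − 2,300.00) = 269.50 + 22.11% × 3,315.00 = 1,002.45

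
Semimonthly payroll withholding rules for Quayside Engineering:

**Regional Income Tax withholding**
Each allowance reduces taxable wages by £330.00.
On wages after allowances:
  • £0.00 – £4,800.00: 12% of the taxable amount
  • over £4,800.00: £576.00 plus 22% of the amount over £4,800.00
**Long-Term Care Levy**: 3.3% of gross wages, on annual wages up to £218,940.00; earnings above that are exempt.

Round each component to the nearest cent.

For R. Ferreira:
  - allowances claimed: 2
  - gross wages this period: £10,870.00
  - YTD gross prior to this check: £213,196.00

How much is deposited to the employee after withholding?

£8,914.25

Regional Income Tax: taxable = £10,870.00 − 2×£330.00 = £10,210.00
  £576.00 + 22% × (£10,210.00 − £4,800.00) = £576.00 + 22% × £5,410.00 = £1,766.20
Long-Term Care Levy: cap £218,940.00 − YTD £213,196.00 = £5,744.00 subject; 3.3% × £5,744.00 = £189.55
Total withheld: £1,766.20 + £189.55 = £1,955.75
Net pay: £10,870.00 − £1,955.75 = £8,914.25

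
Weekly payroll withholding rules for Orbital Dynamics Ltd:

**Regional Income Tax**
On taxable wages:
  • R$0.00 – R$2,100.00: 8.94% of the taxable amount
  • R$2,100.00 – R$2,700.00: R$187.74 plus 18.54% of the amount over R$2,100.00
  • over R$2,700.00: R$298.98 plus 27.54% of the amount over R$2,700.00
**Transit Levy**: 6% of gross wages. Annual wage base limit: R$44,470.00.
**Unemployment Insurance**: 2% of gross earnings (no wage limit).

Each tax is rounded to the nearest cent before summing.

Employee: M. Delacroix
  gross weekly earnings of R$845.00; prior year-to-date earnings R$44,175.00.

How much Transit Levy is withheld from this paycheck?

R$17.70

Transit Levy: cap R$44,470.00 − YTD R$44,175.00 = R$295.00 subject; 6% × R$295.00 = R$17.70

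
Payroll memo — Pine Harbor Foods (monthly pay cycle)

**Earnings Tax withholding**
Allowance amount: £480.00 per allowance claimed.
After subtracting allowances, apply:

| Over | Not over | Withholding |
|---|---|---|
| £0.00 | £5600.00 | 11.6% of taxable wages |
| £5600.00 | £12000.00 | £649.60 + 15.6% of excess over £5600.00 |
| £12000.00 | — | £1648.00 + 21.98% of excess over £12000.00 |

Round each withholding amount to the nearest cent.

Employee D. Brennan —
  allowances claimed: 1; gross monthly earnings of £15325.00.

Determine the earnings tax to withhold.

£2273.33

Earnings Tax: taxable = £15325.00 − 1×£480.00 = £14845.00
  £1648.00 + 21.98% × (£14845.00 − £12000.00) = £1648.00 + 21.98% × £2845.00 = £2273.33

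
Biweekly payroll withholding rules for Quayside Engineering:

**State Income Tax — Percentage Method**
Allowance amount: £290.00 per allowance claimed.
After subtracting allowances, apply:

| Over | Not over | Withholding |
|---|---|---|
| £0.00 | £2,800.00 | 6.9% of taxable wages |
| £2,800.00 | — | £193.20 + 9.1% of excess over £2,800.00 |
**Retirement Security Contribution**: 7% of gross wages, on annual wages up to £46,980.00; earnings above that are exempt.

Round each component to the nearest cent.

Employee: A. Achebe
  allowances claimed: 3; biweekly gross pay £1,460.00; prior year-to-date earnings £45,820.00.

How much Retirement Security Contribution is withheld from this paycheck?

£81.20

Retirement Security Contribution: cap £46,980.00 − YTD £45,820.00 = £1,160.00 subject; 7% × £1,160.00 = £81.20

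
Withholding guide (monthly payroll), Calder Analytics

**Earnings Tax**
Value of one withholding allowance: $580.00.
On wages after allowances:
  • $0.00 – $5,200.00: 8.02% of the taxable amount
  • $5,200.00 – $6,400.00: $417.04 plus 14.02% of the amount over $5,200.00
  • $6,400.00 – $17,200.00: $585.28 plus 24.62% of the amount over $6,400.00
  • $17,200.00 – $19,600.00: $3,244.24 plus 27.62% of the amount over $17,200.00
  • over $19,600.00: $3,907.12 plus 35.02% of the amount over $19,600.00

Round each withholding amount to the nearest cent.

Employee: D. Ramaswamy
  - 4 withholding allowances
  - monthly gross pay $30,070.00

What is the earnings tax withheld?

Earnings Tax: taxable = $30,070.00 − 4×$580.00 = $27,750.00
  $3,907.12 + 35.02% × ($27,750.00 − $19,600.00) = $3,907.12 + 35.02% × $8,150.00 = $6,761.25

$6,761.25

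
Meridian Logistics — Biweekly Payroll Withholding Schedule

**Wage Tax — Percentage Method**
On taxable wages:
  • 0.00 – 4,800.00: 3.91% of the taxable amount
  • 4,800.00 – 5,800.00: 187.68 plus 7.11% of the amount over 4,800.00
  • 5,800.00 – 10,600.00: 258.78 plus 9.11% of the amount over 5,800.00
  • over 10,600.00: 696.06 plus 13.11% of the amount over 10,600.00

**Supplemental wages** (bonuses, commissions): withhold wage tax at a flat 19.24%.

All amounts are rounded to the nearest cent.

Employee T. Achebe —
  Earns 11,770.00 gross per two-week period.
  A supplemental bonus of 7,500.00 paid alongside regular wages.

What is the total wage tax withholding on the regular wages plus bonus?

2,292.45

Wage Tax: taxable = 11,770.00
  696.06 + 13.11% × (11,770.00 − 10,600.00) = 696.06 + 13.11% × 1,170.00 = 849.45
Supplemental (19.24% flat on bonus): 19.24% × 7,500.00 = 1,443.00
Total wage tax: 849.45 + 1,443.00 = 2,292.45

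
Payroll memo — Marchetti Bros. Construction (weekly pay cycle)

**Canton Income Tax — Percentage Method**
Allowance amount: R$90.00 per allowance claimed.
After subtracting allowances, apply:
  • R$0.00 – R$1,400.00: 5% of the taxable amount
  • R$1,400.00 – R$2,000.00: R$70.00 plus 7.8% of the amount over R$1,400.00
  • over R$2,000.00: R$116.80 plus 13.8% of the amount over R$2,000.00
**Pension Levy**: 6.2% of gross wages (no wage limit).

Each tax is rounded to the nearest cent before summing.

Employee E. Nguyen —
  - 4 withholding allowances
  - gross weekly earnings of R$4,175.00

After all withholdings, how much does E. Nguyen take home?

Canton Income Tax: taxable = R$4,175.00 − 4×R$90.00 = R$3,815.00
  R$116.80 + 13.8% × (R$3,815.00 − R$2,000.00) = R$116.80 + 13.8% × R$1,815.00 = R$367.27
Pension Levy: 6.2% × R$4,175.00 = R$258.85
Total withheld: R$367.27 + R$258.85 = R$626.12
Net pay: R$4,175.00 − R$626.12 = R$3,548.88

R$3,548.88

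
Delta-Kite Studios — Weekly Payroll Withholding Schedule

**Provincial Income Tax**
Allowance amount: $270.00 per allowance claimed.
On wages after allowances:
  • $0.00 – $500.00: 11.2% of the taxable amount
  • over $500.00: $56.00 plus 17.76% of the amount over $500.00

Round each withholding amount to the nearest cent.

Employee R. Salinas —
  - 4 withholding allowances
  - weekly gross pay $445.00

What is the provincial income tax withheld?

$0.00

Provincial Income Tax: taxable = $445.00 − 4×$270.00 = $-635.00
  Taxable ≤ 0 → $0.00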